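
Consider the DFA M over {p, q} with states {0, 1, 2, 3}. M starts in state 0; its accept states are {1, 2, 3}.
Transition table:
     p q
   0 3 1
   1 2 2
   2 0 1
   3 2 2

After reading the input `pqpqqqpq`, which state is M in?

1

0 --p--> 3
3 --q--> 2
2 --p--> 0
0 --q--> 1
1 --q--> 2
2 --q--> 1
1 --p--> 2
2 --q--> 1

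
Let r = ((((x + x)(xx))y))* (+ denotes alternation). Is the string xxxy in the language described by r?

yes

Split into 1 piece xxxy; each matches (((x+x)(xx))y).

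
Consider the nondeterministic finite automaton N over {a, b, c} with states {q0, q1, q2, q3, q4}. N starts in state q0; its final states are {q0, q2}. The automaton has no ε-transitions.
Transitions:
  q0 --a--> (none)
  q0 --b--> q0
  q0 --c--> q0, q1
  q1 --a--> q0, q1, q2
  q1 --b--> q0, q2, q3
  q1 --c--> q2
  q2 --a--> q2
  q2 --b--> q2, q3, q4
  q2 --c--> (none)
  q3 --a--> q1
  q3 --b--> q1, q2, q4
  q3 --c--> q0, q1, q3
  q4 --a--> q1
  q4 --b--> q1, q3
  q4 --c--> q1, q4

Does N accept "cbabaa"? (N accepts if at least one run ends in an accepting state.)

accepted

Start: {q0}
read c: {q0, q1}
read b: {q0, q2, q3}
read a: {q1, q2}
read b: {q0, q2, q3, q4}
read a: {q1, q2}
read a: {q0, q1, q2}
Reachable ∩ accepting = {q0, q2} — nonempty.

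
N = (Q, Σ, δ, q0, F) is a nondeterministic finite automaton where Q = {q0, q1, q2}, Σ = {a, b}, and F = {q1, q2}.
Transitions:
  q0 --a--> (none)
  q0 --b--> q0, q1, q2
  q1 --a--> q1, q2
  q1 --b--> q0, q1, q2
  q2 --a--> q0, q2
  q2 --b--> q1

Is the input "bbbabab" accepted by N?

Start: {q0}
read b: {q0, q1, q2}
read b: {q0, q1, q2}
read b: {q0, q1, q2}
read a: {q0, q1, q2}
read b: {q0, q1, q2}
read a: {q0, q1, q2}
read b: {q0, q1, q2}
Reachable ∩ accepting = {q1, q2} — nonempty.

accepted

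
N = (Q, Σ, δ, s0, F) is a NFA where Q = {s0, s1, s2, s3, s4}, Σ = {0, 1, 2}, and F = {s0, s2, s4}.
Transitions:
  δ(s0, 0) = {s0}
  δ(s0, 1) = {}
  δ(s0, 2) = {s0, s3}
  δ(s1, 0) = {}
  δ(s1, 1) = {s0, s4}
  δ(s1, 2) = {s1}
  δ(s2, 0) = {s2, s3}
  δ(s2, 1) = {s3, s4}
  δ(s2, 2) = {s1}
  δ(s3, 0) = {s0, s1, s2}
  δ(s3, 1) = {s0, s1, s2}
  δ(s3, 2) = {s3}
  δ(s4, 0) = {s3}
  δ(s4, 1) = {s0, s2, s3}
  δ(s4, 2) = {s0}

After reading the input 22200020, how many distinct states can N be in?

3

Start: {s0}
read 2: {s0, s3}
read 2: {s0, s3}
read 2: {s0, s3}
read 0: {s0, s1, s2}
read 0: {s0, s2, s3}
read 0: {s0, s1, s2, s3}
read 2: {s0, s1, s3}
read 0: {s0, s1, s2}
Final reachable set {s0, s1, s2} has 3 states.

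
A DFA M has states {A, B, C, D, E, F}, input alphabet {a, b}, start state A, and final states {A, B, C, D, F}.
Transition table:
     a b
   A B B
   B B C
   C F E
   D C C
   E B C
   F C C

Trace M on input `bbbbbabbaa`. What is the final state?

A --b--> B
B --b--> C
C --b--> E
E --b--> C
C --b--> E
E --a--> B
B --b--> C
C --b--> E
E --a--> B
B --a--> B

B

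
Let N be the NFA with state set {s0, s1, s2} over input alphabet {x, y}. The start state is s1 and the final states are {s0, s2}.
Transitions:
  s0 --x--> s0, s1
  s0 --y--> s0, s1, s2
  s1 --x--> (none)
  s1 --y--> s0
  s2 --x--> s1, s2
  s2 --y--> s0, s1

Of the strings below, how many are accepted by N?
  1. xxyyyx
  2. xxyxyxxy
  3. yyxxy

1

xxyyyx: rejected
xxyxyxxy: rejected
yyxxy: accepted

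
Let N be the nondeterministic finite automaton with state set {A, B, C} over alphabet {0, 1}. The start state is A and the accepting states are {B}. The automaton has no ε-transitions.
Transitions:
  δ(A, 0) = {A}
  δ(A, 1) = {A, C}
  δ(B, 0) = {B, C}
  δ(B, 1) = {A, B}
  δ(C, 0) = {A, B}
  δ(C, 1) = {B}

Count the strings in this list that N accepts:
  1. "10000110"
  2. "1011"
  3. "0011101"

"10000110": accepted
"1011": accepted
"0011101": accepted

3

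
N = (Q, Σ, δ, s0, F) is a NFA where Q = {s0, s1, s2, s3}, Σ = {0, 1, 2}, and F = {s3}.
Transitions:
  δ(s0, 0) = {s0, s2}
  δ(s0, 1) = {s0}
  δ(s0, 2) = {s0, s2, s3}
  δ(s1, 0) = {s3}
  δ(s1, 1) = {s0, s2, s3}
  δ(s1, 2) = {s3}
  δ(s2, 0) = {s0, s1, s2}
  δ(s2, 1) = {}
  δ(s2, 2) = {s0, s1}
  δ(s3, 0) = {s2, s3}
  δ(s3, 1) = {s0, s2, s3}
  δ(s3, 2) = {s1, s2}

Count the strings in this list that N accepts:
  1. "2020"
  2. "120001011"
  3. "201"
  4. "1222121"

4

"2020": accepted
"120001011": accepted
"201": accepted
"1222121": accepted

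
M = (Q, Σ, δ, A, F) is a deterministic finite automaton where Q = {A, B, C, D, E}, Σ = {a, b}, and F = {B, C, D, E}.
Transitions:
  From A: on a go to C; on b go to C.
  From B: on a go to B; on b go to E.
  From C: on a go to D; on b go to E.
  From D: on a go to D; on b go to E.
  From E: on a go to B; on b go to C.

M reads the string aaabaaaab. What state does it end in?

E

A --a--> C
C --a--> D
D --a--> D
D --b--> E
E --a--> B
B --a--> B
B --a--> B
B --a--> B
B --b--> E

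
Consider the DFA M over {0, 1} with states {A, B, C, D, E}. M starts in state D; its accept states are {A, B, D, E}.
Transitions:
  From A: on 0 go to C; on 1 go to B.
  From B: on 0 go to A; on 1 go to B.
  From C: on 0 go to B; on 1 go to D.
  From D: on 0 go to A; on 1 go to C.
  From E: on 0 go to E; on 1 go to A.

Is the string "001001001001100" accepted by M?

D --0--> A
A --0--> C
C --1--> D
D --0--> A
A --0--> C
C --1--> D
D --0--> A
A --0--> C
C --1--> D
D --0--> A
A --0--> C
C --1--> D
D --1--> C
C --0--> B
B --0--> A
End in state A, which is an accepting state.

accepted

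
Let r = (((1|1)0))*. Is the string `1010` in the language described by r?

yes

Split into 2 pieces 10 · 10; each matches ((1|1)0).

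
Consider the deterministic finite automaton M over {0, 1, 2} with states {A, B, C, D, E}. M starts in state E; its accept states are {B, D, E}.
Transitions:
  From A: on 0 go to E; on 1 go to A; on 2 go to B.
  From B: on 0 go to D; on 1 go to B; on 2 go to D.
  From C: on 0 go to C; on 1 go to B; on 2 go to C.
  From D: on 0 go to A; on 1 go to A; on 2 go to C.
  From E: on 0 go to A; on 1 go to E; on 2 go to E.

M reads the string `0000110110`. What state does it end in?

E

E --0--> A
A --0--> E
E --0--> A
A --0--> E
E --1--> E
E --1--> E
E --0--> A
A --1--> A
A --1--> A
A --0--> E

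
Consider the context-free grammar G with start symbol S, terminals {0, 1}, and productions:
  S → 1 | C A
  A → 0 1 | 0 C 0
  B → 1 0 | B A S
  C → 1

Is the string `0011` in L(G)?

no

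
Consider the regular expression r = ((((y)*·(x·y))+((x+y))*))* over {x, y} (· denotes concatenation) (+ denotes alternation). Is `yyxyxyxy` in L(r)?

Split into 8 pieces y · y · x · y · x · y · x · y; each matches (((y)*·(x·y))+((x+y))*).

yes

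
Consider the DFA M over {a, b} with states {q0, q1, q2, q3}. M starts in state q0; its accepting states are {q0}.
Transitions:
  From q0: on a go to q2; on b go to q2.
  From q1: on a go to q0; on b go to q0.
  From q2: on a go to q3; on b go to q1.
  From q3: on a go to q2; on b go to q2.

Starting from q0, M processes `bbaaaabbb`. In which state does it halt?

q2

q0 --b--> q2
q2 --b--> q1
q1 --a--> q0
q0 --a--> q2
q2 --a--> q3
q3 --a--> q2
q2 --b--> q1
q1 --b--> q0
q0 --b--> q2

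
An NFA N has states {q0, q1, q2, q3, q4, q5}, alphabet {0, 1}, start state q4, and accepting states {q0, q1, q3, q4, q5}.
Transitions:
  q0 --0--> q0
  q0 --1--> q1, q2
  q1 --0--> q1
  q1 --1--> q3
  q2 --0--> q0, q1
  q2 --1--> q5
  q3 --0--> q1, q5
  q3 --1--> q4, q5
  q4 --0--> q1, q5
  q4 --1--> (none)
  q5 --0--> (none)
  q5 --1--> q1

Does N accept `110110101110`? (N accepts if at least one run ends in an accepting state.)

rejected

Start: {q4}
read 1: {}
The reachable set is empty and stays empty for the remaining 11 symbols.
Reachable ∩ accepting = {} — empty.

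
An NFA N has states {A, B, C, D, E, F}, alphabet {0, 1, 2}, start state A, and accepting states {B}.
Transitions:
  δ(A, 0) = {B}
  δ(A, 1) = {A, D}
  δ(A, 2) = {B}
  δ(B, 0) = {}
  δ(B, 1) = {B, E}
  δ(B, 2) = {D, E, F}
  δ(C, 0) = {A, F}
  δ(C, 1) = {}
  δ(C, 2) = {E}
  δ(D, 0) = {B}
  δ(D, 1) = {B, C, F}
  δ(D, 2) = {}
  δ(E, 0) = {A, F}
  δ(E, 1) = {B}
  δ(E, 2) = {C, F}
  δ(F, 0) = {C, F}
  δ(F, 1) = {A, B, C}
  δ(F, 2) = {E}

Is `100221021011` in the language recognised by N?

rejected

Start: {A}
read 1: {A, D}
read 0: {B}
read 0: {}
The reachable set is empty and stays empty for the remaining 9 symbols.
Reachable ∩ accepting = {} — empty.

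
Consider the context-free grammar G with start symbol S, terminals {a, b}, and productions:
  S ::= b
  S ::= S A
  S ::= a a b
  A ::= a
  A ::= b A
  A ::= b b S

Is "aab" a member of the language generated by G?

yes

S ⇒ aab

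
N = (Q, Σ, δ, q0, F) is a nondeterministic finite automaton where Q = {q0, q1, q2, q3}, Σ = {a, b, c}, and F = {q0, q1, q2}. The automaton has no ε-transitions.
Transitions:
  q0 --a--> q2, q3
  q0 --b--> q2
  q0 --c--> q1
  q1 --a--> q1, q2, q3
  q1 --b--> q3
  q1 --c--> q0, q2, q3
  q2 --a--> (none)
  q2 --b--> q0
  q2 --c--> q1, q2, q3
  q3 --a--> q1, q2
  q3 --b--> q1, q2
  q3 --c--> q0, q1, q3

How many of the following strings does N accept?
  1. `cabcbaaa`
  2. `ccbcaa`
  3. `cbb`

3

`cabcbaaa`: accepted
`ccbcaa`: accepted
`cbb`: accepted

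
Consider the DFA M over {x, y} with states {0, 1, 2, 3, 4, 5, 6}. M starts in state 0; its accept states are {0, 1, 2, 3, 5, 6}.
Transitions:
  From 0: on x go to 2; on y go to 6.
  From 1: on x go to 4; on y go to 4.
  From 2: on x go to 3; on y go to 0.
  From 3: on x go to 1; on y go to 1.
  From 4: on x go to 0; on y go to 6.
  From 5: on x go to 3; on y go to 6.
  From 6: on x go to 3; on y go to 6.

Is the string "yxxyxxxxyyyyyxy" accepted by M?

accepted

0 --y--> 6
6 --x--> 3
3 --x--> 1
1 --y--> 4
4 --x--> 0
0 --x--> 2
2 --x--> 3
3 --x--> 1
1 --y--> 4
4 --y--> 6
6 --y--> 6
6 --y--> 6
6 --y--> 6
6 --x--> 3
3 --y--> 1
End in state 1, which is an accepting state.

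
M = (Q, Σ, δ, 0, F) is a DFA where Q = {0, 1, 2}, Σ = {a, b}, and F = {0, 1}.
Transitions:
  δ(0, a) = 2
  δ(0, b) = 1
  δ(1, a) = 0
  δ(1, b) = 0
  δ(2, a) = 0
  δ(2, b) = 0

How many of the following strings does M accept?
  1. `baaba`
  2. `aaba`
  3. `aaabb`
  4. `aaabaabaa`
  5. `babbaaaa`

3

`baaba`: rejected
`aaba`: accepted
`aaabb`: accepted
`aaabaabaa`: rejected
`babbaaaa`: accepted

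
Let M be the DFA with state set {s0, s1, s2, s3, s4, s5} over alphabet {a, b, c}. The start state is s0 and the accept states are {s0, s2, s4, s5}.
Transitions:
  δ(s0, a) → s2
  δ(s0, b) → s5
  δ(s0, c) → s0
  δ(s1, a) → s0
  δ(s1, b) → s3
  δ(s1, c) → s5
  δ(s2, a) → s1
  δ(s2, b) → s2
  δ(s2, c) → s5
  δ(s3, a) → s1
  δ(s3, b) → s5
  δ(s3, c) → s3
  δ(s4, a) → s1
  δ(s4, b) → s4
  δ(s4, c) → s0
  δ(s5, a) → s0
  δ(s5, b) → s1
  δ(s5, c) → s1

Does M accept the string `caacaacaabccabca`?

s0 --c--> s0
s0 --a--> s2
s2 --a--> s1
s1 --c--> s5
s5 --a--> s0
s0 --a--> s2
s2 --c--> s5
s5 --a--> s0
s0 --a--> s2
s2 --b--> s2
s2 --c--> s5
s5 --c--> s1
s1 --a--> s0
s0 --b--> s5
s5 --c--> s1
s1 --a--> s0
End in state s0, which is an accepting state.

accepted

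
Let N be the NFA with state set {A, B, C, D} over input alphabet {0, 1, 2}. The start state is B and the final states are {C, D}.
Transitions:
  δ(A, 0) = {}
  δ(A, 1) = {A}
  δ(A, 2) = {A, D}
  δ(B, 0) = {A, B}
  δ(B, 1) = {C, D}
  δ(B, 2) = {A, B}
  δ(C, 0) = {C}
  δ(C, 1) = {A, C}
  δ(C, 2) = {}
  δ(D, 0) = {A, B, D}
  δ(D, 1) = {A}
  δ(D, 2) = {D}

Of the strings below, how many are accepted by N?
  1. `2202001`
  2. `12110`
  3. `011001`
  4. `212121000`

2

`2202001`: accepted
`12110`: rejected
`011001`: accepted
`212121000`: rejected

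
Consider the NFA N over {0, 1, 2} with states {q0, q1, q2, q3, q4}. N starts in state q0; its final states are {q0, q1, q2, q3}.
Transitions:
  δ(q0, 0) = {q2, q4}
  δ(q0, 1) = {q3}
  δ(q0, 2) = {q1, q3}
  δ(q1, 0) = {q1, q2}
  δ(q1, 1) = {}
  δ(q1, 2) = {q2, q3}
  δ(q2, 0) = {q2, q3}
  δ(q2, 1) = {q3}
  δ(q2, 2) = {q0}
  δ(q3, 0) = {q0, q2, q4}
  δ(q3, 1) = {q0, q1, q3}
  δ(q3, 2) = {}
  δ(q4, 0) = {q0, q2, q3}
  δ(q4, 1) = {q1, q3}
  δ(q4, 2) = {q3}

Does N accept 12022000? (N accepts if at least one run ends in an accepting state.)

Start: {q0}
read 1: {q3}
read 2: {}
The reachable set is empty and stays empty for the remaining 6 symbols.
Reachable ∩ accepting = {} — empty.

rejected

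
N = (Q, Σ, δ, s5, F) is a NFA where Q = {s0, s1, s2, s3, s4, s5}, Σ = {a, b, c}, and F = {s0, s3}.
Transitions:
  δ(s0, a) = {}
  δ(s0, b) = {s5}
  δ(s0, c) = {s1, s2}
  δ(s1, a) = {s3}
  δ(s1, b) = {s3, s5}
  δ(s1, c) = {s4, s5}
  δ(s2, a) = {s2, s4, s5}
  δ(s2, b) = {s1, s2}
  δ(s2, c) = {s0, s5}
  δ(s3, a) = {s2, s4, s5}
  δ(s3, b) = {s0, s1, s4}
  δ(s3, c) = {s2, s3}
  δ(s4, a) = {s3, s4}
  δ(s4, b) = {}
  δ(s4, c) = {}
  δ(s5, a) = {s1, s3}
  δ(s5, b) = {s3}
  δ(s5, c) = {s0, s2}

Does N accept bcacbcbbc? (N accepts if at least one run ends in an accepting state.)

accepted

Start: {s5}
read b: {s3}
read c: {s2, s3}
read a: {s2, s4, s5}
read c: {s0, s2, s5}
read b: {s1, s2, s3, s5}
read c: {s0, s2, s3, s4, s5}
read b: {s0, s1, s2, s3, s4, s5}
read b: {s0, s1, s2, s3, s4, s5}
read c: {s0, s1, s2, s3, s4, s5}
Reachable ∩ accepting = {s0, s3} — nonempty.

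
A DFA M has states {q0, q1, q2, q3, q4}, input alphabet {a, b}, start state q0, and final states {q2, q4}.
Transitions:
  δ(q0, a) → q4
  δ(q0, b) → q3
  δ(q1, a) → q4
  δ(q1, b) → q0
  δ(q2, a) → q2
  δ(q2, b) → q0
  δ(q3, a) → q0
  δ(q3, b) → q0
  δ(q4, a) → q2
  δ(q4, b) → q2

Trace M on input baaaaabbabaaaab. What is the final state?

q0

q0 --b--> q3
q3 --a--> q0
q0 --a--> q4
q4 --a--> q2
q2 --a--> q2
q2 --a--> q2
q2 --b--> q0
q0 --b--> q3
q3 --a--> q0
q0 --b--> q3
q3 --a--> q0
q0 --a--> q4
q4 --a--> q2
q2 --a--> q2
q2 --b--> q0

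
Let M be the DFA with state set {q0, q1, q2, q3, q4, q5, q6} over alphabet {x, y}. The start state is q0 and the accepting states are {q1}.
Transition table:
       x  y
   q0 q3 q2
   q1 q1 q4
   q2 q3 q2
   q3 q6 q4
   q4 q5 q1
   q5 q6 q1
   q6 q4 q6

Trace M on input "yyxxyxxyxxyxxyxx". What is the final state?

q0 --y--> q2
q2 --y--> q2
q2 --x--> q3
q3 --x--> q6
q6 --y--> q6
q6 --x--> q4
q4 --x--> q5
q5 --y--> q1
q1 --x--> q1
q1 --x--> q1
q1 --y--> q4
q4 --x--> q5
q5 --x--> q6
q6 --y--> q6
q6 --x--> q4
q4 --x--> q5

q5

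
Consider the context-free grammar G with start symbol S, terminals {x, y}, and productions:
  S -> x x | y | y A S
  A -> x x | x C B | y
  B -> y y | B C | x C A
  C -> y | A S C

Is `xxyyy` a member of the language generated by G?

no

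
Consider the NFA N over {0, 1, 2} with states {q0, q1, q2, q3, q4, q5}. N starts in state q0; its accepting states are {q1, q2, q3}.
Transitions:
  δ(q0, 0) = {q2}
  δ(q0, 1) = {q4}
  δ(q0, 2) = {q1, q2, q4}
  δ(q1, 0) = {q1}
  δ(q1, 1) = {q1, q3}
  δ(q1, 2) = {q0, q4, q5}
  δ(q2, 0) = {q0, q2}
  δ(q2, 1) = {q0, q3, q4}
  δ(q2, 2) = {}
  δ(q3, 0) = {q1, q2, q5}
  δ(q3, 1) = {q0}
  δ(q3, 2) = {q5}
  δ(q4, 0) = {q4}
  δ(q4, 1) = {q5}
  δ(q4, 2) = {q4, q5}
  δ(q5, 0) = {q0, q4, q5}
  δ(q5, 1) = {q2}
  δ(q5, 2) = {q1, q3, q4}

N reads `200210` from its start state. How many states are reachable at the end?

Start: {q0}
read 2: {q1, q2, q4}
read 0: {q0, q1, q2, q4}
read 0: {q0, q1, q2, q4}
read 2: {q0, q1, q2, q4, q5}
read 1: {q0, q1, q2, q3, q4, q5}
read 0: {q0, q1, q2, q4, q5}
Final reachable set {q0, q1, q2, q4, q5} has 5 states.

5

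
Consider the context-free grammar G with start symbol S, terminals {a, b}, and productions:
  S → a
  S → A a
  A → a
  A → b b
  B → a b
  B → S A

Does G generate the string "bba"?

yes

S ⇒ Aa ⇒ bba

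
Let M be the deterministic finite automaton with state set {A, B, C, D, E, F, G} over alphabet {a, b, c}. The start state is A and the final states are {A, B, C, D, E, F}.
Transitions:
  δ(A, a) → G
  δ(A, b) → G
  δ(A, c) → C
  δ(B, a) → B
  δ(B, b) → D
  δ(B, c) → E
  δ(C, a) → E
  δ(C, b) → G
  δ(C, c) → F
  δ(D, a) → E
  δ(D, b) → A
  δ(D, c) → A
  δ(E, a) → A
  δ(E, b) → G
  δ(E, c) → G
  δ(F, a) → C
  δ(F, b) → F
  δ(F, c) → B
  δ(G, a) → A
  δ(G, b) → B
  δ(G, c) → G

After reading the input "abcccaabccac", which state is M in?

A --a--> G
G --b--> B
B --c--> E
E --c--> G
G --c--> G
G --a--> A
A --a--> G
G --b--> B
B --c--> E
E --c--> G
G --a--> A
A --c--> C

C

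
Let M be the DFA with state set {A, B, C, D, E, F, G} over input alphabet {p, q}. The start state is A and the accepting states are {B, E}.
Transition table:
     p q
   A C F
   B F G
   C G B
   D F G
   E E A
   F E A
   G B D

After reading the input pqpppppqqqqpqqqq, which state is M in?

F

A --p--> C
C --q--> B
B --p--> F
F --p--> E
E --p--> E
E --p--> E
E --p--> E
E --q--> A
A --q--> F
F --q--> A
A --q--> F
F --p--> E
E --q--> A
A --q--> F
F --q--> A
A --q--> F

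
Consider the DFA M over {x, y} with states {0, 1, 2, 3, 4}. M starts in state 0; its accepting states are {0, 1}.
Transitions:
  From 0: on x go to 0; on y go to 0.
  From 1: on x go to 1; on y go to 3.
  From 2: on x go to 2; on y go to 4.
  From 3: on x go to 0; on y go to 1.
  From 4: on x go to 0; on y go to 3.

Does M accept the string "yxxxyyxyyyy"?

0 --y--> 0
0 --x--> 0
0 --x--> 0
0 --x--> 0
0 --y--> 0
0 --y--> 0
0 --x--> 0
0 --y--> 0
0 --y--> 0
0 --y--> 0
0 --y--> 0
End in state 0, which is an accepting state.

accepted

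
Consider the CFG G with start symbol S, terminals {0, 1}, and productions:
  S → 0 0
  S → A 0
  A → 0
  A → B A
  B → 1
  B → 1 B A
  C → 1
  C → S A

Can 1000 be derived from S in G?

no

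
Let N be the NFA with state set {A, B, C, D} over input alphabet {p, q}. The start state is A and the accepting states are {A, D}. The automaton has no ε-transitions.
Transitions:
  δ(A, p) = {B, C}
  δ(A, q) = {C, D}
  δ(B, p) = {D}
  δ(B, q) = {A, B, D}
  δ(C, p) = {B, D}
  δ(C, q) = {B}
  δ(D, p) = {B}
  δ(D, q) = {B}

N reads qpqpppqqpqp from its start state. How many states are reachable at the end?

3

Start: {A}
read q: {C, D}
read p: {B, D}
read q: {A, B, D}
read p: {B, C, D}
read p: {B, D}
read p: {B, D}
read q: {A, B, D}
read q: {A, B, C, D}
read p: {B, C, D}
read q: {A, B, D}
read p: {B, C, D}
Final reachable set {B, C, D} has 3 states.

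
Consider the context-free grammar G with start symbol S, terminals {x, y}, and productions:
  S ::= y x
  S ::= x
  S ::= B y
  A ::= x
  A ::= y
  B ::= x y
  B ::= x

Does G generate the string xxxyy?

no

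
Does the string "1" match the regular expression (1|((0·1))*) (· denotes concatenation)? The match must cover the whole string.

The left alternative 1 matches 1.

yes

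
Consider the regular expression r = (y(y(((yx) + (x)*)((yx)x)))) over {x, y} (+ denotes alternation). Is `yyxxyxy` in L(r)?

no

No split of yyxxyxy into u·v has y matching u and (y(((yx)+(x)*)((yx)x))) matching v.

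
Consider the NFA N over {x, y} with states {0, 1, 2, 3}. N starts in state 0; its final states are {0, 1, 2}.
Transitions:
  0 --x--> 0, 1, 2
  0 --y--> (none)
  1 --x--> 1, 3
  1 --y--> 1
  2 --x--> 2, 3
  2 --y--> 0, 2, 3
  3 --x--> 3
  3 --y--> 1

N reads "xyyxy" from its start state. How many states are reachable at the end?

Start: {0}
read x: {0, 1, 2}
read y: {0, 1, 2, 3}
read y: {0, 1, 2, 3}
read x: {0, 1, 2, 3}
read y: {0, 1, 2, 3}
Final reachable set {0, 1, 2, 3} has 4 states.

4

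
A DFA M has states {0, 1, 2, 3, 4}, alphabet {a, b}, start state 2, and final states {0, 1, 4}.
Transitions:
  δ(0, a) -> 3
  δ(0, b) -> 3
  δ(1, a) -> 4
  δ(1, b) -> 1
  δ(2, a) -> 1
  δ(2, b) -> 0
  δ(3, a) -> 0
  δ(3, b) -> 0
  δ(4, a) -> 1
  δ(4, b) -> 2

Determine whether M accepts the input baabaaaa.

rejected

2 --b--> 0
0 --a--> 3
3 --a--> 0
0 --b--> 3
3 --a--> 0
0 --a--> 3
3 --a--> 0
0 --a--> 3
End in state 3, which is not an accepting state.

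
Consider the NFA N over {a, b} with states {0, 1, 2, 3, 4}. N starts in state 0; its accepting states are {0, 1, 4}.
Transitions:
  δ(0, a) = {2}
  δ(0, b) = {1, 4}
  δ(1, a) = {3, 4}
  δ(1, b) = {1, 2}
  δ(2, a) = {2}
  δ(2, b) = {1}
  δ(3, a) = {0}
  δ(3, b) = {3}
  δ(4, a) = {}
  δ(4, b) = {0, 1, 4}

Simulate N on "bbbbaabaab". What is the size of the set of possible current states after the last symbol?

Start: {0}
read b: {1, 4}
read b: {0, 1, 2, 4}
read b: {0, 1, 2, 4}
read b: {0, 1, 2, 4}
read a: {2, 3, 4}
read a: {0, 2}
read b: {1, 4}
read a: {3, 4}
read a: {0}
read b: {1, 4}
Final reachable set {1, 4} has 2 states.

2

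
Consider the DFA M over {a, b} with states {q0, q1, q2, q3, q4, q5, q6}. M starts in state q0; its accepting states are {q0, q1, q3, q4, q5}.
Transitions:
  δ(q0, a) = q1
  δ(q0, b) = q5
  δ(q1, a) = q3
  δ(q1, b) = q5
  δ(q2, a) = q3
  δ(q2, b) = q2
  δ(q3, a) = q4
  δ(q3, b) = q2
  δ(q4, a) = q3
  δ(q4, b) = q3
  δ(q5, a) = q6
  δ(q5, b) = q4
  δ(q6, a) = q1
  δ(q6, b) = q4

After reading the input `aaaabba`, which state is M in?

q0 --a--> q1
q1 --a--> q3
q3 --a--> q4
q4 --a--> q3
q3 --b--> q2
q2 --b--> q2
q2 --a--> q3

q3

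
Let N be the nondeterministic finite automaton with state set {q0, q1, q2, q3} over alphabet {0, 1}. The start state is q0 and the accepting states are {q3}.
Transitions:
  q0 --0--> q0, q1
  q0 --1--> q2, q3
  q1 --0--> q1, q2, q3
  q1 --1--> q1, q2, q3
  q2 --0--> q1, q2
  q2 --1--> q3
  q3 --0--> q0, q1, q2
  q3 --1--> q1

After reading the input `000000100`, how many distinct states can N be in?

4

Start: {q0}
read 0: {q0, q1}
read 0: {q0, q1, q2, q3}
read 0: {q0, q1, q2, q3}
read 0: {q0, q1, q2, q3}
read 0: {q0, q1, q2, q3}
read 0: {q0, q1, q2, q3}
read 1: {q1, q2, q3}
read 0: {q0, q1, q2, q3}
read 0: {q0, q1, q2, q3}
Final reachable set {q0, q1, q2, q3} has 4 states.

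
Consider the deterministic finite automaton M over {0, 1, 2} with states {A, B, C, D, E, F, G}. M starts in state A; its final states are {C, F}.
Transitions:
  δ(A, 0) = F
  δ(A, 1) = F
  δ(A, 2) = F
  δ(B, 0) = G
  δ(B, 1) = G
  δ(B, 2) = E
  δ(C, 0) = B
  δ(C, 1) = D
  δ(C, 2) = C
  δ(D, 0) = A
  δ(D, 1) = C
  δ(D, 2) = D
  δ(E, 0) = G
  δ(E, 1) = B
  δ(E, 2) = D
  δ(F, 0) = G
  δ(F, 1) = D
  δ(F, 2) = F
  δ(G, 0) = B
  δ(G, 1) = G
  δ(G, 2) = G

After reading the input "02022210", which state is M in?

A --0--> F
F --2--> F
F --0--> G
G --2--> G
G --2--> G
G --2--> G
G --1--> G
G --0--> B

B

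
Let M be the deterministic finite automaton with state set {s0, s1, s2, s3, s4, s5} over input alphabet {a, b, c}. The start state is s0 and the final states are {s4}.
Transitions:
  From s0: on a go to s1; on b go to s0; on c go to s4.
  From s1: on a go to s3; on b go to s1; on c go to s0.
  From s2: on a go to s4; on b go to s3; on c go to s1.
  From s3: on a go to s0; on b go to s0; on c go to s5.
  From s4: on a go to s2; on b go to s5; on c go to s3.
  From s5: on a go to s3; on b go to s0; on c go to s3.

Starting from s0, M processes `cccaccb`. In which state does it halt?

s0

s0 --c--> s4
s4 --c--> s3
s3 --c--> s5
s5 --a--> s3
s3 --c--> s5
s5 --c--> s3
s3 --b--> s0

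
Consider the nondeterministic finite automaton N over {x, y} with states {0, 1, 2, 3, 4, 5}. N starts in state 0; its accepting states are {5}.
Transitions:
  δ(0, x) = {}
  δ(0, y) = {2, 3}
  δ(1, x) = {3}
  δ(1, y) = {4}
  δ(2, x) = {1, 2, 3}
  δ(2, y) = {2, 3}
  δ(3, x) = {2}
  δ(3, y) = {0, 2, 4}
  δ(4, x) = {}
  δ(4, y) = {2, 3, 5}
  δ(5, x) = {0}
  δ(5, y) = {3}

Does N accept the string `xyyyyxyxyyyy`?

rejected

Start: {0}
read x: {}
The reachable set is empty and stays empty for the remaining 11 symbols.
Reachable ∩ accepting = {} — empty.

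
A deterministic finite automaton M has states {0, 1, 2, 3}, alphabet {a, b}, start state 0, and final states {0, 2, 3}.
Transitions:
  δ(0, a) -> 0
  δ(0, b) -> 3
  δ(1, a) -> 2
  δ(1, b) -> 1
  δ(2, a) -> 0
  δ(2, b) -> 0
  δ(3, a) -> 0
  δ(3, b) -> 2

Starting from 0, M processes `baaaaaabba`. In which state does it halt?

0

0 --b--> 3
3 --a--> 0
0 --a--> 0
0 --a--> 0
0 --a--> 0
0 --a--> 0
0 --a--> 0
0 --b--> 3
3 --b--> 2
2 --a--> 0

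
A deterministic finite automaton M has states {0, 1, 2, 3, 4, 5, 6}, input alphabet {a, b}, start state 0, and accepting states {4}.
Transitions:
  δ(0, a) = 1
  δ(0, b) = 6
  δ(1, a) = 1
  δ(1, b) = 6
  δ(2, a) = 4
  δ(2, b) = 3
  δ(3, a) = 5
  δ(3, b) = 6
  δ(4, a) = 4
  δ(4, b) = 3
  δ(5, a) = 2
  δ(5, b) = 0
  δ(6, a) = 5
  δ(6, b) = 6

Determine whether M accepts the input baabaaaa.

accepted

0 --b--> 6
6 --a--> 5
5 --a--> 2
2 --b--> 3
3 --a--> 5
5 --a--> 2
2 --a--> 4
4 --a--> 4
End in state 4, which is an accepting state.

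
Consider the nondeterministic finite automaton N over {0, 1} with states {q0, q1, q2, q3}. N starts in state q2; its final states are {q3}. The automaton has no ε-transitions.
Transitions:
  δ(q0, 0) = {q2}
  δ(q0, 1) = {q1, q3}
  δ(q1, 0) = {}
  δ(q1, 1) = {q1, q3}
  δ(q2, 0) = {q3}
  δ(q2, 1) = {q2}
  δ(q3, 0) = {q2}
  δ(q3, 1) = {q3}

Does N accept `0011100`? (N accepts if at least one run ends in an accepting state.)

Start: {q2}
read 0: {q3}
read 0: {q2}
read 1: {q2}
read 1: {q2}
read 1: {q2}
read 0: {q3}
read 0: {q2}
Reachable ∩ accepting = {} — empty.

rejected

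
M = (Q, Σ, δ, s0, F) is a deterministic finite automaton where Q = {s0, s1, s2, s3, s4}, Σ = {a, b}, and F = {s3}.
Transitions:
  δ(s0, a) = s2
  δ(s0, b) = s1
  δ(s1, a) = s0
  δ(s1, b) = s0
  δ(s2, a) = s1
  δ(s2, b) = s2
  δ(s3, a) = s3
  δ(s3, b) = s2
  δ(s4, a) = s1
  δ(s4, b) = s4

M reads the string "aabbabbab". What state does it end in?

s0 --a--> s2
s2 --a--> s1
s1 --b--> s0
s0 --b--> s1
s1 --a--> s0
s0 --b--> s1
s1 --b--> s0
s0 --a--> s2
s2 --b--> s2

s2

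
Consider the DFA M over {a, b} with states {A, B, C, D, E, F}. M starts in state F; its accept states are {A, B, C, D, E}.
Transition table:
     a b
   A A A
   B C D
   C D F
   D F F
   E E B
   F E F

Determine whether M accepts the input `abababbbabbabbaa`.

F --a--> E
E --b--> B
B --a--> C
C --b--> F
F --a--> E
E --b--> B
B --b--> D
D --b--> F
F --a--> E
E --b--> B
B --b--> D
D --a--> F
F --b--> F
F --b--> F
F --a--> E
E --a--> E
End in state E, which is an accepting state.

accepted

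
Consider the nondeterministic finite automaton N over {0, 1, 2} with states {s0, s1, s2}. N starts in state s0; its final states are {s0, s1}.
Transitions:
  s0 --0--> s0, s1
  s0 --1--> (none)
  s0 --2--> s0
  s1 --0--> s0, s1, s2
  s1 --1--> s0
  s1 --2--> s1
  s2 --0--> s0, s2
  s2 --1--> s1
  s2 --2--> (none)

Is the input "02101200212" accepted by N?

Start: {s0}
read 0: {s0, s1}
read 2: {s0, s1}
read 1: {s0}
read 0: {s0, s1}
read 1: {s0}
read 2: {s0}
read 0: {s0, s1}
read 0: {s0, s1, s2}
read 2: {s0, s1}
read 1: {s0}
read 2: {s0}
Reachable ∩ accepting = {s0} — nonempty.

accepted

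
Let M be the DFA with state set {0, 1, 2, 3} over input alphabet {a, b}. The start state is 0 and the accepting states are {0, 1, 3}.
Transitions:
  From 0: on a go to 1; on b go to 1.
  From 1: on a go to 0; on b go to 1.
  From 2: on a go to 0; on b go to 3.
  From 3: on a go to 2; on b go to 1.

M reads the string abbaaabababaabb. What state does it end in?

0 --a--> 1
1 --b--> 1
1 --b--> 1
1 --a--> 0
0 --a--> 1
1 --a--> 0
0 --b--> 1
1 --a--> 0
0 --b--> 1
1 --a--> 0
0 --b--> 1
1 --a--> 0
0 --a--> 1
1 --b--> 1
1 --b--> 1

1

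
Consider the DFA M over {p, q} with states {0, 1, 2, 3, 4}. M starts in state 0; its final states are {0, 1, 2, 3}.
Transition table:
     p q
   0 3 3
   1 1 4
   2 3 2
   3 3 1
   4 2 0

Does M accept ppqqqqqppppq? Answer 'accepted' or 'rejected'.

rejected

0 --p--> 3
3 --p--> 3
3 --q--> 1
1 --q--> 4
4 --q--> 0
0 --q--> 3
3 --q--> 1
1 --p--> 1
1 --p--> 1
1 --p--> 1
1 --p--> 1
1 --q--> 4
End in state 4, which is not an accepting state.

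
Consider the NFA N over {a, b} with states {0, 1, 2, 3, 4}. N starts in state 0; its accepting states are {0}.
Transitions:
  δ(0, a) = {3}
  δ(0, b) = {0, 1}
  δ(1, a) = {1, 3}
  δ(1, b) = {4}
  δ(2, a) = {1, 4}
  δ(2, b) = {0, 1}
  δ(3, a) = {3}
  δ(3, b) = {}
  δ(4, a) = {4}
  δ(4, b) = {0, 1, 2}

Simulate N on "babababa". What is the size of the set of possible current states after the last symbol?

3

Start: {0}
read b: {0, 1}
read a: {1, 3}
read b: {4}
read a: {4}
read b: {0, 1, 2}
read a: {1, 3, 4}
read b: {0, 1, 2, 4}
read a: {1, 3, 4}
Final reachable set {1, 3, 4} has 3 states.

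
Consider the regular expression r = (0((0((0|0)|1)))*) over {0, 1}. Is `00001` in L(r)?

yes

Split as 0·0001: 0 matches 0 and ((0((0|0)|1)))* matches 0001.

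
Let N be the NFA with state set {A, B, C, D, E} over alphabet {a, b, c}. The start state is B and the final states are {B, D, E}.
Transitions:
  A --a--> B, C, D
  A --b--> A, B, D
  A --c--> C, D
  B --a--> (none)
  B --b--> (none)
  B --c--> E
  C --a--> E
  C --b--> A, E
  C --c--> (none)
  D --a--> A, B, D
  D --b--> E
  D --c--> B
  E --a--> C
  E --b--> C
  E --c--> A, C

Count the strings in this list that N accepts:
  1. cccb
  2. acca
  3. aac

cccb: accepted
acca: rejected
aac: rejected

1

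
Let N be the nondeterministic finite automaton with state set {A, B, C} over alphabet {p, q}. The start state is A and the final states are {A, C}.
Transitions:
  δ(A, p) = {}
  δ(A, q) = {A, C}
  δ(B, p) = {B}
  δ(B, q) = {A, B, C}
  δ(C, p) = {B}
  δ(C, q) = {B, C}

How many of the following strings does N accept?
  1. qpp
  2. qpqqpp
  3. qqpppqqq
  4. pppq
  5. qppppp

qpp: rejected
qpqqpp: rejected
qqpppqqq: accepted
pppq: rejected
qppppp: rejected

1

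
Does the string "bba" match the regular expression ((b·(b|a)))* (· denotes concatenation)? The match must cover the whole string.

bba cannot be split into zero or more pieces each matching (b·(b|a)).

no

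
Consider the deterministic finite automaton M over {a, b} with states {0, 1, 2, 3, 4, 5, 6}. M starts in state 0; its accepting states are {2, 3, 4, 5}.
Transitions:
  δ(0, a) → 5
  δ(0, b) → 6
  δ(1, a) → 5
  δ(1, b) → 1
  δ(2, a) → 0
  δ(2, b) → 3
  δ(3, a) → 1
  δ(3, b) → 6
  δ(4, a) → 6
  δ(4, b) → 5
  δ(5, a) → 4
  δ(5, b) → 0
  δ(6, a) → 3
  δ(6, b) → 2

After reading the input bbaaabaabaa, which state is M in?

5

0 --b--> 6
6 --b--> 2
2 --a--> 0
0 --a--> 5
5 --a--> 4
4 --b--> 5
5 --a--> 4
4 --a--> 6
6 --b--> 2
2 --a--> 0
0 --a--> 5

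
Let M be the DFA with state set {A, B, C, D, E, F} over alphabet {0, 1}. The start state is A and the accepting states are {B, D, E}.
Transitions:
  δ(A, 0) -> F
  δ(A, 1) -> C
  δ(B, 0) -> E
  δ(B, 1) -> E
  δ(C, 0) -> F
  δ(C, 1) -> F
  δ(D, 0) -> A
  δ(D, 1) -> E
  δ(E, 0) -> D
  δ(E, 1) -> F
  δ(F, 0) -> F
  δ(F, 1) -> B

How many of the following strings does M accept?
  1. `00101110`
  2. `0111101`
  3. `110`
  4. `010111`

2

`00101110`: accepted
`0111101`: rejected
`110`: rejected
`010111`: accepted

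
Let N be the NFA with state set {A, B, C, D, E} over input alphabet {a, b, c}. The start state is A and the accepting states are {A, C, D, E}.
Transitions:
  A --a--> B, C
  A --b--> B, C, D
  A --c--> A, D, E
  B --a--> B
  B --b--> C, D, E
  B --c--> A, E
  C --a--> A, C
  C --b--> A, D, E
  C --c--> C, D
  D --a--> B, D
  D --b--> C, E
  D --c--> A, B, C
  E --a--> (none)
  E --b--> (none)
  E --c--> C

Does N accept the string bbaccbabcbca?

Start: {A}
read b: {B, C, D}
read b: {A, C, D, E}
read a: {A, B, C, D}
read c: {A, B, C, D, E}
read c: {A, B, C, D, E}
read b: {A, B, C, D, E}
read a: {A, B, C, D}
read b: {A, B, C, D, E}
read c: {A, B, C, D, E}
read b: {A, B, C, D, E}
read c: {A, B, C, D, E}
read a: {A, B, C, D}
Reachable ∩ accepting = {A, C, D} — nonempty.

accepted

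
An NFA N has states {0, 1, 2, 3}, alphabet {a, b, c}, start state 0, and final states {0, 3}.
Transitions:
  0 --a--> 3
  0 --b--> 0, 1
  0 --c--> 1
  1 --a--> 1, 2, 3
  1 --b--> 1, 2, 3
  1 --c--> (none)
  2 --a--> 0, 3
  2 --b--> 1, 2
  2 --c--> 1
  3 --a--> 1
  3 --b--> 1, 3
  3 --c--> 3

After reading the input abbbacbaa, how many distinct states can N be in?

Start: {0}
read a: {3}
read b: {1, 3}
read b: {1, 2, 3}
read b: {1, 2, 3}
read a: {0, 1, 2, 3}
read c: {1, 3}
read b: {1, 2, 3}
read a: {0, 1, 2, 3}
read a: {0, 1, 2, 3}
Final reachable set {0, 1, 2, 3} has 4 states.

4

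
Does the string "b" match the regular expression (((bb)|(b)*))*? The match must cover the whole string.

yes

Split into 1 piece b; each matches ((bb)|(b)*).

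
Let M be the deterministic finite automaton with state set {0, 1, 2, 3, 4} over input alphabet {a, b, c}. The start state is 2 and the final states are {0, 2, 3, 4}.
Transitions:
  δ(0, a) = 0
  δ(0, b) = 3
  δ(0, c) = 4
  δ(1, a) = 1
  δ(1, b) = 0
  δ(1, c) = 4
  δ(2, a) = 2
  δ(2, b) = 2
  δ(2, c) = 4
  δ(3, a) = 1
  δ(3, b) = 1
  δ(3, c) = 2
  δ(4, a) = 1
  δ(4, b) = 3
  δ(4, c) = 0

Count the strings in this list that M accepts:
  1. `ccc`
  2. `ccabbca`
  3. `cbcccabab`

`ccc`: accepted
`ccabbca`: rejected
`cbcccabab`: accepted

2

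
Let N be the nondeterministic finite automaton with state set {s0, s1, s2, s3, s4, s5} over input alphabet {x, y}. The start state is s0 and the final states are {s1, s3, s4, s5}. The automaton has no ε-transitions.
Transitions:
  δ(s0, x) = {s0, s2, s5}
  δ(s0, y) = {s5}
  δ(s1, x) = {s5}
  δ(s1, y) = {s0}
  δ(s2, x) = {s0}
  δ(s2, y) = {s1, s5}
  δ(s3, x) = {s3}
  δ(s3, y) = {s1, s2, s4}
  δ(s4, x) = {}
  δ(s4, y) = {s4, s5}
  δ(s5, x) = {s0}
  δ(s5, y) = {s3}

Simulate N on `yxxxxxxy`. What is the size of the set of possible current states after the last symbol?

3

Start: {s0}
read y: {s5}
read x: {s0}
read x: {s0, s2, s5}
read x: {s0, s2, s5}
read x: {s0, s2, s5}
read x: {s0, s2, s5}
read x: {s0, s2, s5}
read y: {s1, s3, s5}
Final reachable set {s1, s3, s5} has 3 states.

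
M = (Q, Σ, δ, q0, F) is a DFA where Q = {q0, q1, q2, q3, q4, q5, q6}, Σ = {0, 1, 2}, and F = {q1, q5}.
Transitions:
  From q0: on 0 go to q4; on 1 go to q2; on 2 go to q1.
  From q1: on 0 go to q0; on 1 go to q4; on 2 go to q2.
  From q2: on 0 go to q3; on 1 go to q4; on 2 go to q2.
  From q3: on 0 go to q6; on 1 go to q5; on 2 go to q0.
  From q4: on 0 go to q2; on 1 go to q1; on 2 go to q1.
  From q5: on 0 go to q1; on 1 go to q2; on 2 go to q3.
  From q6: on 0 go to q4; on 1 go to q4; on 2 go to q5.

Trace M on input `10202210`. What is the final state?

q0 --1--> q2
q2 --0--> q3
q3 --2--> q0
q0 --0--> q4
q4 --2--> q1
q1 --2--> q2
q2 --1--> q4
q4 --0--> q2

q2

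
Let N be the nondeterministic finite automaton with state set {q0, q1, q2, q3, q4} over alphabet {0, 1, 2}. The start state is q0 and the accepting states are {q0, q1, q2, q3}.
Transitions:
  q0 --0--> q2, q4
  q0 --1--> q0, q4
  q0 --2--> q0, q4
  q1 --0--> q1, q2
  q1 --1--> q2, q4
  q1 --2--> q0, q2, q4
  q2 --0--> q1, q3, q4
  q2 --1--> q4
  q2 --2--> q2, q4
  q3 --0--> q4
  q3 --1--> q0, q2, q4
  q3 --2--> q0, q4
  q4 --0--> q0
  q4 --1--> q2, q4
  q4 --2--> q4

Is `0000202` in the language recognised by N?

accepted

Start: {q0}
read 0: {q2, q4}
read 0: {q0, q1, q3, q4}
read 0: {q0, q1, q2, q4}
read 0: {q0, q1, q2, q3, q4}
read 2: {q0, q2, q4}
read 0: {q0, q1, q2, q3, q4}
read 2: {q0, q2, q4}
Reachable ∩ accepting = {q0, q2} — nonempty.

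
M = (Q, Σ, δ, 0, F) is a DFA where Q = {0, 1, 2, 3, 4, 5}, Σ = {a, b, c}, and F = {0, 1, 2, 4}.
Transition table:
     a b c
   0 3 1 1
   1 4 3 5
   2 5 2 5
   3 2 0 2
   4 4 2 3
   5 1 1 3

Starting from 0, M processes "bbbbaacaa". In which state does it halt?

5

0 --b--> 1
1 --b--> 3
3 --b--> 0
0 --b--> 1
1 --a--> 4
4 --a--> 4
4 --c--> 3
3 --a--> 2
2 --a--> 5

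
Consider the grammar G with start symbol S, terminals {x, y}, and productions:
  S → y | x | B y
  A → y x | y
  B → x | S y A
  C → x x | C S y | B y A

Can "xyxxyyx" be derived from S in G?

no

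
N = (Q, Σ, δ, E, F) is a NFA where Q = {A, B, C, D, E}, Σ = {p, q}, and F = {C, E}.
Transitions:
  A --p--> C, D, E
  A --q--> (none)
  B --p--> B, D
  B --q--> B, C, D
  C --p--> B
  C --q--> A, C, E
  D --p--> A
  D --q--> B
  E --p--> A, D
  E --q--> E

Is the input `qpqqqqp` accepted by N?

Start: {E}
read q: {E}
read p: {A, D}
read q: {B}
read q: {B, C, D}
read q: {A, B, C, D, E}
read q: {A, B, C, D, E}
read p: {A, B, C, D, E}
Reachable ∩ accepting = {C, E} — nonempty.

accepted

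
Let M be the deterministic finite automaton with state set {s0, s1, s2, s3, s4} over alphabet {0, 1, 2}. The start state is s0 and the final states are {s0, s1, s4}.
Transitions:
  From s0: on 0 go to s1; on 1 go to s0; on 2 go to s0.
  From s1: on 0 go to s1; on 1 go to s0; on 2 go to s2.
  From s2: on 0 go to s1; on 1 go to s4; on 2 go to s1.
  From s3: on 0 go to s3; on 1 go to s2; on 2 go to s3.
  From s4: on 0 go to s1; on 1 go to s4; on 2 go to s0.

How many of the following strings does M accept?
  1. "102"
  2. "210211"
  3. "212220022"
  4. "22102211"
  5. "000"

"102": rejected
"210211": accepted
"212220022": accepted
"22102211": accepted
"000": accepted

4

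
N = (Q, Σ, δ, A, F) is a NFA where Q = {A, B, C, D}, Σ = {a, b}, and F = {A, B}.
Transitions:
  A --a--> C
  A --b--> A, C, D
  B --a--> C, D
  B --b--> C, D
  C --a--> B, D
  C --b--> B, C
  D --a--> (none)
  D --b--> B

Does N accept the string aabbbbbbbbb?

Start: {A}
read a: {C}
read a: {B, D}
read b: {B, C, D}
read b: {B, C, D}
read b: {B, C, D}
read b: {B, C, D}
read b: {B, C, D}
read b: {B, C, D}
read b: {B, C, D}
read b: {B, C, D}
read b: {B, C, D}
Reachable ∩ accepting = {B} — nonempty.

accepted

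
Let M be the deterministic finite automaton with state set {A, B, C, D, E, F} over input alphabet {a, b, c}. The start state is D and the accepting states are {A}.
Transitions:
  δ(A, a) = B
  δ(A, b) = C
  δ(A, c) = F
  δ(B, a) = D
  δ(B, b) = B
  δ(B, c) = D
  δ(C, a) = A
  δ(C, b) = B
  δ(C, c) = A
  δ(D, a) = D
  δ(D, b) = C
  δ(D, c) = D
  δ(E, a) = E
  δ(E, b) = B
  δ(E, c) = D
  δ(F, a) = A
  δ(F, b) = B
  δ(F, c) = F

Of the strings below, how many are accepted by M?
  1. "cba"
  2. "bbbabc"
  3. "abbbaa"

2

"cba": accepted
"bbbabc": accepted
"abbbaa": rejected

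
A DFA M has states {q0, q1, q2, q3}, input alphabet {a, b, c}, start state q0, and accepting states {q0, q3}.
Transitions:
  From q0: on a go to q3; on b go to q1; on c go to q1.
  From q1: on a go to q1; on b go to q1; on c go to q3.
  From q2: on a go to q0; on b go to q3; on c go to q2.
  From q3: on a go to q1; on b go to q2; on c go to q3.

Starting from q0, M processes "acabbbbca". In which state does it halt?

q0 --a--> q3
q3 --c--> q3
q3 --a--> q1
q1 --b--> q1
q1 --b--> q1
q1 --b--> q1
q1 --b--> q1
q1 --c--> q3
q3 --a--> q1

q1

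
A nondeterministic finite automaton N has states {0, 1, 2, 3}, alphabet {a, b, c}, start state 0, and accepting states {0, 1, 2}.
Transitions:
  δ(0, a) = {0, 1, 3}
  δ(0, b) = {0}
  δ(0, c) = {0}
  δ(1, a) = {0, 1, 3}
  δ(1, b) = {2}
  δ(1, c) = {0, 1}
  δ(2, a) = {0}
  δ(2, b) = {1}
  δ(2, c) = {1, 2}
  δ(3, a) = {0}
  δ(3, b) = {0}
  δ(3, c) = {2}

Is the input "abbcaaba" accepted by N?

accepted

Start: {0}
read a: {0, 1, 3}
read b: {0, 2}
read b: {0, 1}
read c: {0, 1}
read a: {0, 1, 3}
read a: {0, 1, 3}
read b: {0, 2}
read a: {0, 1, 3}
Reachable ∩ accepting = {0, 1} — nonempty.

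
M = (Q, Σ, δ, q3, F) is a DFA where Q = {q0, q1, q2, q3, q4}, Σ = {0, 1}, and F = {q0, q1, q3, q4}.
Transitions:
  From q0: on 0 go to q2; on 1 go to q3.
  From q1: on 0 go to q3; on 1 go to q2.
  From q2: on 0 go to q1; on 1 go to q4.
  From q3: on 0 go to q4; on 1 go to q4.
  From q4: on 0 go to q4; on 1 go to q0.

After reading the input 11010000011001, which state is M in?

q0

q3 --1--> q4
q4 --1--> q0
q0 --0--> q2
q2 --1--> q4
q4 --0--> q4
q4 --0--> q4
q4 --0--> q4
q4 --0--> q4
q4 --0--> q4
q4 --1--> q0
q0 --1--> q3
q3 --0--> q4
q4 --0--> q4
q4 --1--> q0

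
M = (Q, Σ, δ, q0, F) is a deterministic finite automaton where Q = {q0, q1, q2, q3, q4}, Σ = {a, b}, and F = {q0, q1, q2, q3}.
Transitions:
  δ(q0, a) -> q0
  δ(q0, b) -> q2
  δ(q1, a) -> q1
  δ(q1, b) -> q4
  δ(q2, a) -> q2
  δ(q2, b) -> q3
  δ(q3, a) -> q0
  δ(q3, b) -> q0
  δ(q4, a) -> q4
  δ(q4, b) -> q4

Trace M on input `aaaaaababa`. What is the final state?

q0

q0 --a--> q0
q0 --a--> q0
q0 --a--> q0
q0 --a--> q0
q0 --a--> q0
q0 --a--> q0
q0 --b--> q2
q2 --a--> q2
q2 --b--> q3
q3 --a--> q0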